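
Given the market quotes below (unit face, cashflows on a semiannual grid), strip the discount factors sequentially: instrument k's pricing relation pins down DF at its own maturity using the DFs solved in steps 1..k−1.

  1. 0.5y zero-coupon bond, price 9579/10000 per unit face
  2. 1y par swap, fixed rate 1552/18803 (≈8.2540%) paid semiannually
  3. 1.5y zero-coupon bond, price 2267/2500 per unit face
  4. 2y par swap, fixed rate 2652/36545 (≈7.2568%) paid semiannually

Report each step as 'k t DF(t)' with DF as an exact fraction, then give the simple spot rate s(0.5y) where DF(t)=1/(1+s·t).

1 1/2 9579/10000
2 1 1153/1250
3 3/2 2267/2500
4 2 4337/5000
s(0.5y) = (1/(9579/10000) − 1)/(1/2) = 842/9579 ≈ 8.7901%

step 1 [0.5y] zero: DF = P = 9579/10000 ≈ 0.957900
step 2 [1y] swap r/2=776/18803: DF=(1 − 776/18803·(0.957900))/(1+776/18803) = 1153/1250 ≈ 0.922400
step 3 [1.5y] zero: DF = P = 2267/2500 ≈ 0.906800
step 4 [2y] swap r/2=1326/36545: DF=(1 − 1326/36545·(0.957900+0.922400+0.906800))/(1+1326/36545) = 4337/5000 ≈ 0.867400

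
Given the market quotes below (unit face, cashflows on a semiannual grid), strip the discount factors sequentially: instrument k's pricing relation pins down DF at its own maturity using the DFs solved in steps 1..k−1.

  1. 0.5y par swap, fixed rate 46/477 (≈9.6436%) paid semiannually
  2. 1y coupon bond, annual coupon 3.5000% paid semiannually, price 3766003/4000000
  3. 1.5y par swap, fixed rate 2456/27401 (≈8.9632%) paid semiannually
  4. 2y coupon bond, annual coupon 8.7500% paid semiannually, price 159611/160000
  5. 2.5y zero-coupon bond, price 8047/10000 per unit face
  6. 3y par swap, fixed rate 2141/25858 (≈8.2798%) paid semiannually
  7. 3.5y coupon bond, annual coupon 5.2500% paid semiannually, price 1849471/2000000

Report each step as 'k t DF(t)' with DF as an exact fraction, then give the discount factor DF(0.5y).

step 1 [0.5y] swap r/2=23/477: DF=(1 − 23/477·(0))/(1+23/477) = 477/500 ≈ 0.954000
step 2 [1y] bond c/2=7/400: DF=(3766003/4000000 − 7/400·(0.954000))/(1+7/400) = 9089/10000 ≈ 0.908900
step 3 [1.5y] swap r/2=1228/27401: DF=(1 − 1228/27401·(0.954000+0.908900))/(1+1228/27401) = 2193/2500 ≈ 0.877200
step 4 [2y] bond c/2=7/160: DF=(159611/160000 − 7/160·(0.954000+0.908900+0.877200))/(1+7/160) = 8409/10000 ≈ 0.840900
step 5 [2.5y] zero: DF = P = 8047/10000 ≈ 0.804700
step 6 [3y] swap r/2=2141/51716: DF=(1 − 2141/51716·(0.954000+0.908900+0.877200+0.840900+0.804700))/(1+2141/51716) = 7859/10000 ≈ 0.785900
step 7 [3.5y] bond c/2=21/800: DF=(1849471/2000000 − 21/800·(0.954000+0.908900+0.877200+0.840900+0.804700+0.785900))/(1+21/800) = 961/1250 ≈ 0.768800

1 1/2 477/500
2 1 9089/10000
3 3/2 2193/2500
4 2 8409/10000
5 5/2 8047/10000
6 3 7859/10000
7 7/2 961/1250
DF(0.5y) = 477/500 ≈ 0.954000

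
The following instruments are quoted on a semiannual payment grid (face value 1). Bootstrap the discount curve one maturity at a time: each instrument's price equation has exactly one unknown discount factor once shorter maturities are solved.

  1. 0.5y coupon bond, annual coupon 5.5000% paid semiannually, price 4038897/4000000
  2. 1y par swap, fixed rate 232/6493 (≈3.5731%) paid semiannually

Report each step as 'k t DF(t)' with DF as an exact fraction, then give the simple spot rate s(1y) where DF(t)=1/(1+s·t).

1 1/2 9827/10000
2 1 2413/2500
s(1y) = (1/(2413/2500) − 1)/(1) = 87/2413 ≈ 3.6055%

step 1 [0.5y] bond c/2=11/400: DF=(4038897/4000000 − 11/400·(0))/(1+11/400) = 9827/10000 ≈ 0.982700
step 2 [1y] swap r/2=116/6493: DF=(1 − 116/6493·(0.982700))/(1+116/6493) = 2413/2500 ≈ 0.965200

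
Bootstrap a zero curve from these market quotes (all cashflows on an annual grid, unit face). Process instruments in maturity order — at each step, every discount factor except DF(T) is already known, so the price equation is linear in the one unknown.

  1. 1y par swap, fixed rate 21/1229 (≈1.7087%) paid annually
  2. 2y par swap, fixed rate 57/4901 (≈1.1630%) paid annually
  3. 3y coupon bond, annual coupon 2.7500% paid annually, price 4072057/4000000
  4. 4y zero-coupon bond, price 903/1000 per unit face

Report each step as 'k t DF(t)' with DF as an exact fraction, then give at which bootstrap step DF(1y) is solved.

step 1 [1y] swap r/1=21/1229: DF=(1 − 21/1229·(0))/(1+21/1229) = 1229/1250 ≈ 0.983200
step 2 [2y] swap r/1=57/4901: DF=(1 − 57/4901·(0.983200))/(1+57/4901) = 2443/2500 ≈ 0.977200
step 3 [3y] bond c/1=11/400: DF=(4072057/4000000 − 11/400·(0.983200+0.977200))/(1+11/400) = 9383/10000 ≈ 0.938300
step 4 [4y] zero: DF = P = 903/1000 ≈ 0.903000

1 1 1229/1250
2 2 2443/2500
3 3 9383/10000
4 4 903/1000
DF(1y) is solved at step 1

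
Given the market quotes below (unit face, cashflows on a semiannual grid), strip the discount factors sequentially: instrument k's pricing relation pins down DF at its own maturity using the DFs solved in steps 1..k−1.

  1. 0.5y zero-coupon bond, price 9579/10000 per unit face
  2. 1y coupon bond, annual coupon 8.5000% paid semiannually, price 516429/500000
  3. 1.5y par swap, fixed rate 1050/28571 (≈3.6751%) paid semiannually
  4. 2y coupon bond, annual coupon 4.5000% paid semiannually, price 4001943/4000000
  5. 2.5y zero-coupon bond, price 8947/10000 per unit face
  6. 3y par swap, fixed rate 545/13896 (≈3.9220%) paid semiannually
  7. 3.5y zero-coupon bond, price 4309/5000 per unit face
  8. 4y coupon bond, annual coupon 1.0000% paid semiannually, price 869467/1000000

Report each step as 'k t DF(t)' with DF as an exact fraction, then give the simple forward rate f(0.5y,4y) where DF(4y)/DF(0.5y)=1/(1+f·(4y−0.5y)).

step 1 [0.5y] zero: DF = P = 9579/10000 ≈ 0.957900
step 2 [1y] bond c/2=17/400: DF=(516429/500000 − 17/400·(0.957900))/(1+17/400) = 9517/10000 ≈ 0.951700
step 3 [1.5y] swap r/2=525/28571: DF=(1 − 525/28571·(0.957900+0.951700))/(1+525/28571) = 379/400 ≈ 0.947500
step 4 [2y] bond c/2=9/400: DF=(4001943/4000000 − 9/400·(0.957900+0.951700+0.947500))/(1+9/400) = 2289/2500 ≈ 0.915600
step 5 [2.5y] zero: DF = P = 8947/10000 ≈ 0.894700
step 6 [3y] swap r/2=545/27792: DF=(1 − 545/27792·(0.957900+0.951700+0.947500+0.915600+0.894700))/(1+545/27792) = 891/1000 ≈ 0.891000
step 7 [3.5y] zero: DF = P = 4309/5000 ≈ 0.861800
step 8 [4y] bond c/2=1/200: DF=(869467/1000000 − 1/200·(0.957900+0.951700+0.947500+0.915600+0.894700+0.891000+0.861800))/(1+1/200) = 2083/2500 ≈ 0.833200

1 1/2 9579/10000
2 1 9517/10000
3 3/2 379/400
4 2 2289/2500
5 5/2 8947/10000
6 3 891/1000
7 7/2 4309/5000
8 4 2083/2500
f(0.5y,4y) = ((9579/10000)/(2083/2500) − 1)/(7/2) = 1247/29162 ≈ 4.2761%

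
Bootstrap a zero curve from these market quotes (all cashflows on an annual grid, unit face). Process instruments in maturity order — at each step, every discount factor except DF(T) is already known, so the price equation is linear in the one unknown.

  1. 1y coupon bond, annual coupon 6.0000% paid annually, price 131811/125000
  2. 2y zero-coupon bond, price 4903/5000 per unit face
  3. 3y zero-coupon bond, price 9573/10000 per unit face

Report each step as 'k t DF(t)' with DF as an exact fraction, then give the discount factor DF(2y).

1 1 2487/2500
2 2 4903/5000
3 3 9573/10000
DF(2y) = 4903/5000 ≈ 0.980600

step 1 [1y] bond c/1=3/50: DF=(131811/125000 − 3/50·(0))/(1+3/50) = 2487/2500 ≈ 0.994800
step 2 [2y] zero: DF = P = 4903/5000 ≈ 0.980600
step 3 [3y] zero: DF = P = 9573/10000 ≈ 0.957300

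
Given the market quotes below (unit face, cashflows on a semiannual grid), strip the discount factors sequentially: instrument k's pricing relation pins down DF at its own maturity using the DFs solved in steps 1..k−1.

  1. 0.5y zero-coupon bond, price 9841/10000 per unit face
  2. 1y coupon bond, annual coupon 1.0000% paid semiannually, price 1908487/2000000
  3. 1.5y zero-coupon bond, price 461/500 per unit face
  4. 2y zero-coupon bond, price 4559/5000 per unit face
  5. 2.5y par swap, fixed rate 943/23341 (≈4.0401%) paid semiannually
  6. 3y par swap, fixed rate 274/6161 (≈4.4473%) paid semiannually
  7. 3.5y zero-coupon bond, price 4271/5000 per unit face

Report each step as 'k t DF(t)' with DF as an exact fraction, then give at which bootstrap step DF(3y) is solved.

1 1/2 9841/10000
2 1 4723/5000
3 3/2 461/500
4 2 4559/5000
5 5/2 9057/10000
6 3 8767/10000
7 7/2 4271/5000
DF(3y) is solved at step 6

step 1 [0.5y] zero: DF = P = 9841/10000 ≈ 0.984100
step 2 [1y] bond c/2=1/200: DF=(1908487/2000000 − 1/200·(0.984100))/(1+1/200) = 4723/5000 ≈ 0.944600
step 3 [1.5y] zero: DF = P = 461/500 ≈ 0.922000
step 4 [2y] zero: DF = P = 4559/5000 ≈ 0.911800
step 5 [2.5y] swap r/2=943/46682: DF=(1 − 943/46682·(0.984100+0.944600+0.922000+0.911800))/(1+943/46682) = 9057/10000 ≈ 0.905700
step 6 [3y] swap r/2=137/6161: DF=(1 − 137/6161·(0.984100+0.944600+0.922000+0.911800+0.905700))/(1+137/6161) = 8767/10000 ≈ 0.876700
step 7 [3.5y] zero: DF = P = 4271/5000 ≈ 0.854200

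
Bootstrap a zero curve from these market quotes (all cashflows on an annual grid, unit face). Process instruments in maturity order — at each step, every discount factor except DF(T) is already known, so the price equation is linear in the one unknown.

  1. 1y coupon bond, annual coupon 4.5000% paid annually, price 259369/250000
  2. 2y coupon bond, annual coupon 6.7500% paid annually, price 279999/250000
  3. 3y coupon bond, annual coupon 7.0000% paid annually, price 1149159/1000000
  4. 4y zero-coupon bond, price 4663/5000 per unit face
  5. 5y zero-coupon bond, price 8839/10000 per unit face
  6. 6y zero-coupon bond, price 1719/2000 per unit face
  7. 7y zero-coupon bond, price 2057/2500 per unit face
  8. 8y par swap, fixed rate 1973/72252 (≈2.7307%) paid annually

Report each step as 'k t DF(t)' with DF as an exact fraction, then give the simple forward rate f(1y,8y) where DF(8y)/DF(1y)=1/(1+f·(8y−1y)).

1 1 1241/1250
2 2 1233/1250
3 3 1889/2000
4 4 4663/5000
5 5 8839/10000
6 6 1719/2000
7 7 2057/2500
8 8 8027/10000
f(1y,8y) = ((1241/1250)/(8027/10000) − 1)/(7) = 1901/56189 ≈ 3.3832%

step 1 [1y] bond c/1=9/200: DF=(259369/250000 − 9/200·(0))/(1+9/200) = 1241/1250 ≈ 0.992800
step 2 [2y] bond c/1=27/400: DF=(279999/250000 − 27/400·(0.992800))/(1+27/400) = 1233/1250 ≈ 0.986400
step 3 [3y] bond c/1=7/100: DF=(1149159/1000000 − 7/100·(0.992800+0.986400))/(1+7/100) = 1889/2000 ≈ 0.944500
step 4 [4y] zero: DF = P = 4663/5000 ≈ 0.932600
step 5 [5y] zero: DF = P = 8839/10000 ≈ 0.883900
step 6 [6y] zero: DF = P = 1719/2000 ≈ 0.859500
step 7 [7y] zero: DF = P = 2057/2500 ≈ 0.822800
step 8 [8y] swap r/1=1973/72252: DF=(1 − 1973/72252·(0.992800+0.986400+0.944500+0.932600+0.883900+0.859500+0.822800))/(1+1973/72252) = 8027/10000 ≈ 0.802700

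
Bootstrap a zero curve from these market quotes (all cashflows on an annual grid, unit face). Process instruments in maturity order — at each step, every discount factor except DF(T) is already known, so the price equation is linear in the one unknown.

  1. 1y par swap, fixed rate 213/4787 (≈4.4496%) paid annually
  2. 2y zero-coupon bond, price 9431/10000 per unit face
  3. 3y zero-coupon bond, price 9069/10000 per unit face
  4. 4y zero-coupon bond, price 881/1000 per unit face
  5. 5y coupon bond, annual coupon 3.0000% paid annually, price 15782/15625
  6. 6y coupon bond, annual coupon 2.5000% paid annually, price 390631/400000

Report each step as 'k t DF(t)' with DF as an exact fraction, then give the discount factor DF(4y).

1 1 4787/5000
2 2 9431/10000
3 3 9069/10000
4 4 881/1000
5 5 2183/2500
6 6 1683/2000
DF(4y) = 881/1000 ≈ 0.881000

step 1 [1y] swap r/1=213/4787: DF=(1 − 213/4787·(0))/(1+213/4787) = 4787/5000 ≈ 0.957400
step 2 [2y] zero: DF = P = 9431/10000 ≈ 0.943100
step 3 [3y] zero: DF = P = 9069/10000 ≈ 0.906900
step 4 [4y] zero: DF = P = 881/1000 ≈ 0.881000
step 5 [5y] bond c/1=3/100: DF=(15782/15625 − 3/100·(0.957400+0.943100+0.906900+0.881000))/(1+3/100) = 2183/2500 ≈ 0.873200
step 6 [6y] bond c/1=1/40: DF=(390631/400000 − 1/40·(0.957400+0.943100+0.906900+0.881000+0.873200))/(1+1/40) = 1683/2000 ≈ 0.841500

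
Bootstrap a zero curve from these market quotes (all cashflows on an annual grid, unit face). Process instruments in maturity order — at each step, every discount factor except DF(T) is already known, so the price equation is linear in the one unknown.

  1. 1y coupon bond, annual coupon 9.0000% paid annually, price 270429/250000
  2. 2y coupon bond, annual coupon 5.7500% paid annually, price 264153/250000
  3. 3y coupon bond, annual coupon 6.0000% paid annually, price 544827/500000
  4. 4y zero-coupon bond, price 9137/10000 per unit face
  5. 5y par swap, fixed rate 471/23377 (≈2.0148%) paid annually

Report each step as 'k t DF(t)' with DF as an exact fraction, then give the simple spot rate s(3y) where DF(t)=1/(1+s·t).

step 1 [1y] bond c/1=9/100: DF=(270429/250000 − 9/100·(0))/(1+9/100) = 2481/2500 ≈ 0.992400
step 2 [2y] bond c/1=23/400: DF=(264153/250000 − 23/400·(0.992400))/(1+23/400) = 2363/2500 ≈ 0.945200
step 3 [3y] bond c/1=3/50: DF=(544827/500000 − 3/50·(0.992400+0.945200))/(1+3/50) = 9183/10000 ≈ 0.918300
step 4 [4y] zero: DF = P = 9137/10000 ≈ 0.913700
step 5 [5y] swap r/1=471/23377: DF=(1 − 471/23377·(0.992400+0.945200+0.918300+0.913700))/(1+471/23377) = 4529/5000 ≈ 0.905800

1 1 2481/2500
2 2 2363/2500
3 3 9183/10000
4 4 9137/10000
5 5 4529/5000
s(3y) = (1/(9183/10000) − 1)/(3) = 817/27549 ≈ 2.9656%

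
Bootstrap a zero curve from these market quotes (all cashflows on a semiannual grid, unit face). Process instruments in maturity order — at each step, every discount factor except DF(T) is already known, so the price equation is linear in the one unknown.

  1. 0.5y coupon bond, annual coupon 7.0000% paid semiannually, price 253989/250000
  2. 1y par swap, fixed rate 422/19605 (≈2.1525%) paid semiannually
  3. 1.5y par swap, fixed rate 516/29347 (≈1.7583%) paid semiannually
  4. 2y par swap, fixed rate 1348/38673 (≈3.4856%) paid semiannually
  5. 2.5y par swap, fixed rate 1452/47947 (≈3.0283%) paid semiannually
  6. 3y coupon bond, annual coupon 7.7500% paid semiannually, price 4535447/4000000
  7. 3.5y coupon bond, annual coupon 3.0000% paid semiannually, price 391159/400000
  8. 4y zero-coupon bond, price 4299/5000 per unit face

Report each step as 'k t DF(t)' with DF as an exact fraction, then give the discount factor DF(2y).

1 1/2 1227/1250
2 1 9789/10000
3 3/2 4871/5000
4 2 4663/5000
5 5/2 4637/5000
6 3 9127/10000
7 7/2 8791/10000
8 4 4299/5000
DF(2y) = 4663/5000 ≈ 0.932600

step 1 [0.5y] bond c/2=7/200: DF=(253989/250000 − 7/200·(0))/(1+7/200) = 1227/1250 ≈ 0.981600
step 2 [1y] swap r/2=211/19605: DF=(1 − 211/19605·(0.981600))/(1+211/19605) = 9789/10000 ≈ 0.978900
step 3 [1.5y] swap r/2=258/29347: DF=(1 − 258/29347·(0.981600+0.978900))/(1+258/29347) = 4871/5000 ≈ 0.974200
step 4 [2y] swap r/2=674/38673: DF=(1 − 674/38673·(0.981600+0.978900+0.974200))/(1+674/38673) = 4663/5000 ≈ 0.932600
step 5 [2.5y] swap r/2=726/47947: DF=(1 − 726/47947·(0.981600+0.978900+0.974200+0.932600))/(1+726/47947) = 4637/5000 ≈ 0.927400
step 6 [3y] bond c/2=31/800: DF=(4535447/4000000 − 31/800·(0.981600+0.978900+0.974200+0.932600+0.927400))/(1+31/800) = 9127/10000 ≈ 0.912700
step 7 [3.5y] bond c/2=3/200: DF=(391159/400000 − 3/200·(0.981600+0.978900+0.974200+0.932600+0.927400+0.912700))/(1+3/200) = 8791/10000 ≈ 0.879100
step 8 [4y] zero: DF = P = 4299/5000 ≈ 0.859800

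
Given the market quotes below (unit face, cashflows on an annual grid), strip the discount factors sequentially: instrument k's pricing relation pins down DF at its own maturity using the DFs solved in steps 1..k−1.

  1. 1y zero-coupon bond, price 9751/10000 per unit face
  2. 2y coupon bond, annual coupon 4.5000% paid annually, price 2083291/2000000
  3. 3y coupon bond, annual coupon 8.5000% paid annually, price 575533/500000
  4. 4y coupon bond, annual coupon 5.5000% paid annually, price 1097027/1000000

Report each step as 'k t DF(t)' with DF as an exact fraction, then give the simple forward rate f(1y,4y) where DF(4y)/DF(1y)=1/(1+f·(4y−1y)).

step 1 [1y] zero: DF = P = 9751/10000 ≈ 0.975100
step 2 [2y] bond c/1=9/200: DF=(2083291/2000000 − 9/200·(0.975100))/(1+9/200) = 2387/2500 ≈ 0.954800
step 3 [3y] bond c/1=17/200: DF=(575533/500000 − 17/200·(0.975100+0.954800))/(1+17/200) = 9097/10000 ≈ 0.909700
step 4 [4y] bond c/1=11/200: DF=(1097027/1000000 − 11/200·(0.975100+0.954800+0.909700))/(1+11/200) = 4459/5000 ≈ 0.891800

1 1 9751/10000
2 2 2387/2500
3 3 9097/10000
4 4 4459/5000
f(1y,4y) = ((9751/10000)/(4459/5000) − 1)/(3) = 17/546 ≈ 3.1136%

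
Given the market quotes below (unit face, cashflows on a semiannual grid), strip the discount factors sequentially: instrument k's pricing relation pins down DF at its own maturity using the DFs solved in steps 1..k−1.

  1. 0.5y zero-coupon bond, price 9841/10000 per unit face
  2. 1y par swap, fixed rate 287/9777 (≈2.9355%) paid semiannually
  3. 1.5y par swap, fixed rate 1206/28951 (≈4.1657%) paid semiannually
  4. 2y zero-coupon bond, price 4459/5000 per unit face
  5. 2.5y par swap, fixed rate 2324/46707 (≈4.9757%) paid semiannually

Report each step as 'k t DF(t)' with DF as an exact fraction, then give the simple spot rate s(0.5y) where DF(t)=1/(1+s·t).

1 1/2 9841/10000
2 1 9713/10000
3 3/2 9397/10000
4 2 4459/5000
5 5/2 4419/5000
s(0.5y) = (1/(9841/10000) − 1)/(1/2) = 318/9841 ≈ 3.2314%

step 1 [0.5y] zero: DF = P = 9841/10000 ≈ 0.984100
step 2 [1y] swap r/2=287/19554: DF=(1 − 287/19554·(0.984100))/(1+287/19554) = 9713/10000 ≈ 0.971300
step 3 [1.5y] swap r/2=603/28951: DF=(1 − 603/28951·(0.984100+0.971300))/(1+603/28951) = 9397/10000 ≈ 0.939700
step 4 [2y] zero: DF = P = 4459/5000 ≈ 0.891800
step 5 [2.5y] swap r/2=1162/46707: DF=(1 − 1162/46707·(0.984100+0.971300+0.939700+0.891800))/(1+1162/46707) = 4419/5000 ≈ 0.883800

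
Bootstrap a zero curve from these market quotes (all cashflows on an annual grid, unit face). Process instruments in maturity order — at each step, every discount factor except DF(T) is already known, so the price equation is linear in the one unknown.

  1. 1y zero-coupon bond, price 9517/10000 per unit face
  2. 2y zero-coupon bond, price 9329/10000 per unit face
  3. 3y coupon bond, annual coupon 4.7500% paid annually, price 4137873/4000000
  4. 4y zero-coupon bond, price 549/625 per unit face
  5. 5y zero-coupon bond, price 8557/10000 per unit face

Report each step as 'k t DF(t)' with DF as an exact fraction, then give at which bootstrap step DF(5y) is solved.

1 1 9517/10000
2 2 9329/10000
3 3 9021/10000
4 4 549/625
5 5 8557/10000
DF(5y) is solved at step 5

step 1 [1y] zero: DF = P = 9517/10000 ≈ 0.951700
step 2 [2y] zero: DF = P = 9329/10000 ≈ 0.932900
step 3 [3y] bond c/1=19/400: DF=(4137873/4000000 − 19/400·(0.951700+0.932900))/(1+19/400) = 9021/10000 ≈ 0.902100
step 4 [4y] zero: DF = P = 549/625 ≈ 0.878400
step 5 [5y] zero: DF = P = 8557/10000 ≈ 0.855700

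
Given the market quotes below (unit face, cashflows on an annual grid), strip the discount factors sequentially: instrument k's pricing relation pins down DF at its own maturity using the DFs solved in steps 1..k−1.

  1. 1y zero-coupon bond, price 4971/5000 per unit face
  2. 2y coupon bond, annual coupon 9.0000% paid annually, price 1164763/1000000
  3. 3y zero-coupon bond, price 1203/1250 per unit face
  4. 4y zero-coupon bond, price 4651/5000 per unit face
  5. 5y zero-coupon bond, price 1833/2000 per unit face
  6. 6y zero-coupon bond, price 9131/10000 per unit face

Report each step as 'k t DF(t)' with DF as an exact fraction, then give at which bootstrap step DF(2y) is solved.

1 1 4971/5000
2 2 1973/2000
3 3 1203/1250
4 4 4651/5000
5 5 1833/2000
6 6 9131/10000
DF(2y) is solved at step 2

step 1 [1y] zero: DF = P = 4971/5000 ≈ 0.994200
step 2 [2y] bond c/1=9/100: DF=(1164763/1000000 − 9/100·(0.994200))/(1+9/100) = 1973/2000 ≈ 0.986500
step 3 [3y] zero: DF = P = 1203/1250 ≈ 0.962400
step 4 [4y] zero: DF = P = 4651/5000 ≈ 0.930200
step 5 [5y] zero: DF = P = 1833/2000 ≈ 0.916500
step 6 [6y] zero: DF = P = 9131/10000 ≈ 0.913100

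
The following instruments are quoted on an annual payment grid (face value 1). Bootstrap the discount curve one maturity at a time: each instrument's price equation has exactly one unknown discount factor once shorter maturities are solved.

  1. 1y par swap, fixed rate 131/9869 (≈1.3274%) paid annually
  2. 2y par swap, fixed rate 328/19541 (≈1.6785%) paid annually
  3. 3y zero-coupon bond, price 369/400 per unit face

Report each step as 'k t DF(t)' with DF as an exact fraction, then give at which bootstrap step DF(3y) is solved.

1 1 9869/10000
2 2 1209/1250
3 3 369/400
DF(3y) is solved at step 3

step 1 [1y] swap r/1=131/9869: DF=(1 − 131/9869·(0))/(1+131/9869) = 9869/10000 ≈ 0.986900
step 2 [2y] swap r/1=328/19541: DF=(1 − 328/19541·(0.986900))/(1+328/19541) = 1209/1250 ≈ 0.967200
step 3 [3y] zero: DF = P = 369/400 ≈ 0.922500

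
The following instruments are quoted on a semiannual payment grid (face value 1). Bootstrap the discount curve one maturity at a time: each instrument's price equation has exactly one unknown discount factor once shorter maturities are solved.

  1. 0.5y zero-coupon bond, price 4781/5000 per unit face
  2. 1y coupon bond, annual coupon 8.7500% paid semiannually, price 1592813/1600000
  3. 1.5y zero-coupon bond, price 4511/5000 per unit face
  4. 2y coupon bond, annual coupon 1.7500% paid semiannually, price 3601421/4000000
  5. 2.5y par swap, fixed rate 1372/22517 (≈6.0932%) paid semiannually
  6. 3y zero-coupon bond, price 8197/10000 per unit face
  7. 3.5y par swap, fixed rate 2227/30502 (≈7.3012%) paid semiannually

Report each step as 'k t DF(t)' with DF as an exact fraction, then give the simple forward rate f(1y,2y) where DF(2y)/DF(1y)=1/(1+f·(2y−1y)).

1 1/2 4781/5000
2 1 9137/10000
3 3/2 4511/5000
4 2 1737/2000
5 5/2 2157/2500
6 3 8197/10000
7 7/2 7773/10000
f(1y,2y) = ((9137/10000)/(1737/2000) − 1)/(1) = 452/8685 ≈ 5.2044%

step 1 [0.5y] zero: DF = P = 4781/5000 ≈ 0.956200
step 2 [1y] bond c/2=7/160: DF=(1592813/1600000 − 7/160·(0.956200))/(1+7/160) = 9137/10000 ≈ 0.913700
step 3 [1.5y] zero: DF = P = 4511/5000 ≈ 0.902200
step 4 [2y] bond c/2=7/800: DF=(3601421/4000000 − 7/800·(0.956200+0.913700+0.902200))/(1+7/800) = 1737/2000 ≈ 0.868500
step 5 [2.5y] swap r/2=686/22517: DF=(1 − 686/22517·(0.956200+0.913700+0.902200+0.868500))/(1+686/22517) = 2157/2500 ≈ 0.862800
step 6 [3y] zero: DF = P = 8197/10000 ≈ 0.819700
step 7 [3.5y] swap r/2=2227/61004: DF=(1 − 2227/61004·(0.956200+0.913700+0.902200+0.868500+0.862800+0.819700))/(1+2227/61004) = 7773/10000 ≈ 0.777300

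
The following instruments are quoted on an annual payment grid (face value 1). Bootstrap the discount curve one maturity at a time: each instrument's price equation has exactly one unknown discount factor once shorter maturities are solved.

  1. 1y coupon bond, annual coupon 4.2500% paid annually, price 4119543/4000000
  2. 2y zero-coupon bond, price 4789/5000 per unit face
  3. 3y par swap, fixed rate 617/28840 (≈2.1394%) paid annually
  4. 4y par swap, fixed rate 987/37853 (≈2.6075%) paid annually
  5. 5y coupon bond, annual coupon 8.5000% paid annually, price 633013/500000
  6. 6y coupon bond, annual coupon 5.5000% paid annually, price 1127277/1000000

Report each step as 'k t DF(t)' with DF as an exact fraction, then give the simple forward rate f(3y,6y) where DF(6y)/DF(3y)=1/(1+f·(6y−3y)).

step 1 [1y] bond c/1=17/400: DF=(4119543/4000000 − 17/400·(0))/(1+17/400) = 9879/10000 ≈ 0.987900
step 2 [2y] zero: DF = P = 4789/5000 ≈ 0.957800
step 3 [3y] swap r/1=617/28840: DF=(1 − 617/28840·(0.987900+0.957800))/(1+617/28840) = 9383/10000 ≈ 0.938300
step 4 [4y] swap r/1=987/37853: DF=(1 − 987/37853·(0.987900+0.957800+0.938300))/(1+987/37853) = 9013/10000 ≈ 0.901300
step 5 [5y] bond c/1=17/200: DF=(633013/500000 − 17/200·(0.987900+0.957800+0.938300+0.901300))/(1+17/200) = 8703/10000 ≈ 0.870300
step 6 [6y] bond c/1=11/200: DF=(1127277/1000000 − 11/200·(0.987900+0.957800+0.938300+0.901300+0.870300))/(1+11/200) = 4129/5000 ≈ 0.825800

1 1 9879/10000
2 2 4789/5000
3 3 9383/10000
4 4 9013/10000
5 5 8703/10000
6 6 4129/5000
f(3y,6y) = ((9383/10000)/(4129/5000) − 1)/(3) = 375/8258 ≈ 4.5411%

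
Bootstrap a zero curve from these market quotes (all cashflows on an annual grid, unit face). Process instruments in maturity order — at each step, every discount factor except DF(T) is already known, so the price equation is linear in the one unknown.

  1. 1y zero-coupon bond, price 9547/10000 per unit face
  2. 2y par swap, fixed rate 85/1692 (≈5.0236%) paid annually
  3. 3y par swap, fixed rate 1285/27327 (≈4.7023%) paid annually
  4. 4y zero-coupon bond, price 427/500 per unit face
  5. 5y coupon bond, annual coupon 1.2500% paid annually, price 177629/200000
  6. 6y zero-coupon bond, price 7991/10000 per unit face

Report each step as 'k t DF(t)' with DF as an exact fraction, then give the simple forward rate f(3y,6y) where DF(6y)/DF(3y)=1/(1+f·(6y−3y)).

step 1 [1y] zero: DF = P = 9547/10000 ≈ 0.954700
step 2 [2y] swap r/1=85/1692: DF=(1 − 85/1692·(0.954700))/(1+85/1692) = 1813/2000 ≈ 0.906500
step 3 [3y] swap r/1=1285/27327: DF=(1 − 1285/27327·(0.954700+0.906500))/(1+1285/27327) = 1743/2000 ≈ 0.871500
step 4 [4y] zero: DF = P = 427/500 ≈ 0.854000
step 5 [5y] bond c/1=1/80: DF=(177629/200000 − 1/80·(0.954700+0.906500+0.871500+0.854000))/(1+1/80) = 8329/10000 ≈ 0.832900
step 6 [6y] zero: DF = P = 7991/10000 ≈ 0.799100

1 1 9547/10000
2 2 1813/2000
3 3 1743/2000
4 4 427/500
5 5 8329/10000
6 6 7991/10000
f(3y,6y) = ((1743/2000)/(7991/10000) − 1)/(3) = 724/23973 ≈ 3.0201%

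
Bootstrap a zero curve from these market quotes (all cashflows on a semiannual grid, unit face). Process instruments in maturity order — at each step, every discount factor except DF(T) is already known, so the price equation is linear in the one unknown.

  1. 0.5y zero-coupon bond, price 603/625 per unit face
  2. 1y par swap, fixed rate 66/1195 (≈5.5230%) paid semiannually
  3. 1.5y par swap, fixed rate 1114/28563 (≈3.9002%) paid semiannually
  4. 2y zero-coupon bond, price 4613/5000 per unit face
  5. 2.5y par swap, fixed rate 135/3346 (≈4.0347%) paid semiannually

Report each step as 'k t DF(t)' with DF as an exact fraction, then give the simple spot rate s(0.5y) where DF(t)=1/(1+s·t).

1 1/2 603/625
2 1 592/625
3 3/2 9443/10000
4 2 4613/5000
5 5/2 1811/2000
s(0.5y) = (1/(603/625) − 1)/(1/2) = 44/603 ≈ 7.2968%

step 1 [0.5y] zero: DF = P = 603/625 ≈ 0.964800
step 2 [1y] swap r/2=33/1195: DF=(1 − 33/1195·(0.964800))/(1+33/1195) = 592/625 ≈ 0.947200
step 3 [1.5y] swap r/2=557/28563: DF=(1 − 557/28563·(0.964800+0.947200))/(1+557/28563) = 9443/10000 ≈ 0.944300
step 4 [2y] zero: DF = P = 4613/5000 ≈ 0.922600
step 5 [2.5y] swap r/2=135/6692: DF=(1 − 135/6692·(0.964800+0.947200+0.944300+0.922600))/(1+135/6692) = 1811/2000 ≈ 0.905500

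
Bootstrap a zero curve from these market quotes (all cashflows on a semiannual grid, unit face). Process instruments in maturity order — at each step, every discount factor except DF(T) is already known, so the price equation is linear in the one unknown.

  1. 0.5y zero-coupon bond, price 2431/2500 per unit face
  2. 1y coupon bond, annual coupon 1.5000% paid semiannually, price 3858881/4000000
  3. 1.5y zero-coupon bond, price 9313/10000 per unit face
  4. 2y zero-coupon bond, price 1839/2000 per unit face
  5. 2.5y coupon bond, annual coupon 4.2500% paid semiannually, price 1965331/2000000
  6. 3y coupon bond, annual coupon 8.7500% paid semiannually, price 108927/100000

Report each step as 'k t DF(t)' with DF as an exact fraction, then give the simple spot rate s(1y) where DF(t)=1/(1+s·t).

step 1 [0.5y] zero: DF = P = 2431/2500 ≈ 0.972400
step 2 [1y] bond c/2=3/400: DF=(3858881/4000000 − 3/400·(0.972400))/(1+3/400) = 9503/10000 ≈ 0.950300
step 3 [1.5y] zero: DF = P = 9313/10000 ≈ 0.931300
step 4 [2y] zero: DF = P = 1839/2000 ≈ 0.919500
step 5 [2.5y] bond c/2=17/800: DF=(1965331/2000000 − 17/800·(0.972400+0.950300+0.931300+0.919500))/(1+17/800) = 8837/10000 ≈ 0.883700
step 6 [3y] bond c/2=7/160: DF=(108927/100000 − 7/160·(0.972400+0.950300+0.931300+0.919500+0.883700))/(1+7/160) = 2121/2500 ≈ 0.848400

1 1/2 2431/2500
2 1 9503/10000
3 3/2 9313/10000
4 2 1839/2000
5 5/2 8837/10000
6 3 2121/2500
s(1y) = (1/(9503/10000) − 1)/(1) = 497/9503 ≈ 5.2299%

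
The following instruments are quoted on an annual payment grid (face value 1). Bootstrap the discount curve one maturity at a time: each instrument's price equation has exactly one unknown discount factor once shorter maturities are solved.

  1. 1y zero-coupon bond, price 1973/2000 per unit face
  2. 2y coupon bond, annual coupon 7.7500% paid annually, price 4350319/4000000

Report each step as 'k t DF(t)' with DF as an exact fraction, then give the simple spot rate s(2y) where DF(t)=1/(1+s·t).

step 1 [1y] zero: DF = P = 1973/2000 ≈ 0.986500
step 2 [2y] bond c/1=31/400: DF=(4350319/4000000 − 31/400·(0.986500))/(1+31/400) = 1173/1250 ≈ 0.938400

1 1 1973/2000
2 2 1173/1250
s(2y) = (1/(1173/1250) − 1)/(2) = 77/2346 ≈ 3.2822%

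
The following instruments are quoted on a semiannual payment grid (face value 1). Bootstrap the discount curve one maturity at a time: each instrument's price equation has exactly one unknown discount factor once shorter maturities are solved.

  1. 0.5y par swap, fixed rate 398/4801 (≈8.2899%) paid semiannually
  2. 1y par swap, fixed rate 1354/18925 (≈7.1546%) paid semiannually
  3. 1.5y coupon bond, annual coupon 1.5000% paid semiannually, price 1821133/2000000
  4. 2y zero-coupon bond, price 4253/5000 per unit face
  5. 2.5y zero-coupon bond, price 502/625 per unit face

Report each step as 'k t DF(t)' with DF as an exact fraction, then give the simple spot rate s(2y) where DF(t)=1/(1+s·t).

step 1 [0.5y] swap r/2=199/4801: DF=(1 − 199/4801·(0))/(1+199/4801) = 4801/5000 ≈ 0.960200
step 2 [1y] swap r/2=677/18925: DF=(1 − 677/18925·(0.960200))/(1+677/18925) = 9323/10000 ≈ 0.932300
step 3 [1.5y] bond c/2=3/400: DF=(1821133/2000000 − 3/400·(0.960200+0.932300))/(1+3/400) = 8897/10000 ≈ 0.889700
step 4 [2y] zero: DF = P = 4253/5000 ≈ 0.850600
step 5 [2.5y] zero: DF = P = 502/625 ≈ 0.803200

1 1/2 4801/5000
2 1 9323/10000
3 3/2 8897/10000
4 2 4253/5000
5 5/2 502/625
s(2y) = (1/(4253/5000) − 1)/(2) = 747/8506 ≈ 8.7820%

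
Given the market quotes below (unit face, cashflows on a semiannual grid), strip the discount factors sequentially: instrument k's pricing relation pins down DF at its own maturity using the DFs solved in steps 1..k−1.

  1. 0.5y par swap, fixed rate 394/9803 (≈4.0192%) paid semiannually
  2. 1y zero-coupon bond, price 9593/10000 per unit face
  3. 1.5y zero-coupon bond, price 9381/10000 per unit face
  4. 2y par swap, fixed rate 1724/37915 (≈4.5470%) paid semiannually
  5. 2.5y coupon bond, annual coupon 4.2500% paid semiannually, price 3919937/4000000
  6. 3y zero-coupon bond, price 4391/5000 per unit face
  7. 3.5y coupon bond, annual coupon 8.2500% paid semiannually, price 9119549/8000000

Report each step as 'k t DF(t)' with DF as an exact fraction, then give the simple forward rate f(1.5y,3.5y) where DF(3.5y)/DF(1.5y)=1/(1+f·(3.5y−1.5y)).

step 1 [0.5y] swap r/2=197/9803: DF=(1 − 197/9803·(0))/(1+197/9803) = 9803/10000 ≈ 0.980300
step 2 [1y] zero: DF = P = 9593/10000 ≈ 0.959300
step 3 [1.5y] zero: DF = P = 9381/10000 ≈ 0.938100
step 4 [2y] swap r/2=862/37915: DF=(1 − 862/37915·(0.980300+0.959300+0.938100))/(1+862/37915) = 4569/5000 ≈ 0.913800
step 5 [2.5y] bond c/2=17/800: DF=(3919937/4000000 − 17/800·(0.980300+0.959300+0.938100+0.913800))/(1+17/800) = 8807/10000 ≈ 0.880700
step 6 [3y] zero: DF = P = 4391/5000 ≈ 0.878200
step 7 [3.5y] bond c/2=33/800: DF=(9119549/8000000 − 33/800·(0.980300+0.959300+0.938100+0.913800+0.880700+0.878200))/(1+33/800) = 8749/10000 ≈ 0.874900

1 1/2 9803/10000
2 1 9593/10000
3 3/2 9381/10000
4 2 4569/5000
5 5/2 8807/10000
6 3 4391/5000
7 7/2 8749/10000
f(1.5y,3.5y) = ((9381/10000)/(8749/10000) − 1)/(2) = 316/8749 ≈ 3.6118%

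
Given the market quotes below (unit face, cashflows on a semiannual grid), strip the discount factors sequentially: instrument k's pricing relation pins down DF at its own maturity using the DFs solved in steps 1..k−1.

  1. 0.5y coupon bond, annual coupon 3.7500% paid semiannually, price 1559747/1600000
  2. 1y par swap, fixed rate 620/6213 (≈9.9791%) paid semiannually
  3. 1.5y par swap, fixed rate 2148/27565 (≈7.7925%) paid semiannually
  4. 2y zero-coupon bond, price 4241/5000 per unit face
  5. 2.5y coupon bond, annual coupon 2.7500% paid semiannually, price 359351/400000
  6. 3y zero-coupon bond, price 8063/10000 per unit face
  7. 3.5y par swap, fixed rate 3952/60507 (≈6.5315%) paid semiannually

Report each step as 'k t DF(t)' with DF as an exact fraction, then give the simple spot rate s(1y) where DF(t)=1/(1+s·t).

step 1 [0.5y] bond c/2=3/160: DF=(1559747/1600000 − 3/160·(0))/(1+3/160) = 9569/10000 ≈ 0.956900
step 2 [1y] swap r/2=310/6213: DF=(1 − 310/6213·(0.956900))/(1+310/6213) = 907/1000 ≈ 0.907000
step 3 [1.5y] swap r/2=1074/27565: DF=(1 − 1074/27565·(0.956900+0.907000))/(1+1074/27565) = 4463/5000 ≈ 0.892600
step 4 [2y] zero: DF = P = 4241/5000 ≈ 0.848200
step 5 [2.5y] bond c/2=11/800: DF=(359351/400000 − 11/800·(0.956900+0.907000+0.892600+0.848200))/(1+11/800) = 8373/10000 ≈ 0.837300
step 6 [3y] zero: DF = P = 8063/10000 ≈ 0.806300
step 7 [3.5y] swap r/2=1976/60507: DF=(1 − 1976/60507·(0.956900+0.907000+0.892600+0.848200+0.837300+0.806300))/(1+1976/60507) = 1003/1250 ≈ 0.802400

1 1/2 9569/10000
2 1 907/1000
3 3/2 4463/5000
4 2 4241/5000
5 5/2 8373/10000
6 3 8063/10000
7 7/2 1003/1250
s(1y) = (1/(907/1000) − 1)/(1) = 93/907 ≈ 10.2536%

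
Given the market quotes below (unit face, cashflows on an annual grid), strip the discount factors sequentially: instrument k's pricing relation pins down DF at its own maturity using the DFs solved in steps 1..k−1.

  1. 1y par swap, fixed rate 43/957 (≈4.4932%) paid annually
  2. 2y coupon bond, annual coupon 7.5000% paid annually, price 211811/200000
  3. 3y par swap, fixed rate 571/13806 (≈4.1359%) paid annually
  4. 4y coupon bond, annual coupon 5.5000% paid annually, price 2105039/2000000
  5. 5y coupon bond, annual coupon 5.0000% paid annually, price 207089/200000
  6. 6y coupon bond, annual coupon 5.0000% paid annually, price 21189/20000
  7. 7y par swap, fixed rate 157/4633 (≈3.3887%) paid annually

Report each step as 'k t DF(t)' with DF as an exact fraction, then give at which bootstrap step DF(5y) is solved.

1 1 957/1000
2 2 574/625
3 3 4429/5000
4 4 8537/10000
5 5 407/500
6 6 7981/10000
7 7 7959/10000
DF(5y) is solved at step 5

step 1 [1y] swap r/1=43/957: DF=(1 − 43/957·(0))/(1+43/957) = 957/1000 ≈ 0.957000
step 2 [2y] bond c/1=3/40: DF=(211811/200000 − 3/40·(0.957000))/(1+3/40) = 574/625 ≈ 0.918400
step 3 [3y] swap r/1=571/13806: DF=(1 − 571/13806·(0.957000+0.918400))/(1+571/13806) = 4429/5000 ≈ 0.885800
step 4 [4y] bond c/1=11/200: DF=(2105039/2000000 − 11/200·(0.957000+0.918400+0.885800))/(1+11/200) = 8537/10000 ≈ 0.853700
step 5 [5y] bond c/1=1/20: DF=(207089/200000 − 1/20·(0.957000+0.918400+0.885800+0.853700))/(1+1/20) = 407/500 ≈ 0.814000
step 6 [6y] bond c/1=1/20: DF=(21189/20000 − 1/20·(0.957000+0.918400+0.885800+0.853700+0.814000))/(1+1/20) = 7981/10000 ≈ 0.798100
step 7 [7y] swap r/1=157/4633: DF=(1 − 157/4633·(0.957000+0.918400+0.885800+0.853700+0.814000+0.798100))/(1+157/4633) = 7959/10000 ≈ 0.795900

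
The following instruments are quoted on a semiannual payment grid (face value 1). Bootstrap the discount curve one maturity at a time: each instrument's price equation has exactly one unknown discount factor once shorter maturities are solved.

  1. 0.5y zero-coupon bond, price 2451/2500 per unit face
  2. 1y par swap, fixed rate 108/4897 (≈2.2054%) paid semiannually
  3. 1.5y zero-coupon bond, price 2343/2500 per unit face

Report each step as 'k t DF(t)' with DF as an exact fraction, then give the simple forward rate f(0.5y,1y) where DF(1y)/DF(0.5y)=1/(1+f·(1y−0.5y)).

1 1/2 2451/2500
2 1 1223/1250
3 3/2 2343/2500
f(0.5y,1y) = ((2451/2500)/(1223/1250) − 1)/(1/2) = 5/1223 ≈ 0.4088%

step 1 [0.5y] zero: DF = P = 2451/2500 ≈ 0.980400
step 2 [1y] swap r/2=54/4897: DF=(1 − 54/4897·(0.980400))/(1+54/4897) = 1223/1250 ≈ 0.978400
step 3 [1.5y] zero: DF = P = 2343/2500 ≈ 0.937200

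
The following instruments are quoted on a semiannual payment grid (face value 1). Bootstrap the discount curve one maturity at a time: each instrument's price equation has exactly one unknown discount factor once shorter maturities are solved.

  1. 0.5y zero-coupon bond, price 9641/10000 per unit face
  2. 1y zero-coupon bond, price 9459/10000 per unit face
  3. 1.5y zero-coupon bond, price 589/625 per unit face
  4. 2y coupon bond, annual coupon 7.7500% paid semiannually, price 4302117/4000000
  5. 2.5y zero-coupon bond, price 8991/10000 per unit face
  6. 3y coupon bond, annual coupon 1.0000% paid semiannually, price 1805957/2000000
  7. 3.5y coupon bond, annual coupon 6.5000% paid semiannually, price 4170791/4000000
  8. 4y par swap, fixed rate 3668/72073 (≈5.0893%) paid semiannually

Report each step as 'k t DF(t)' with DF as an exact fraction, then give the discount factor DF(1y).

1 1/2 9641/10000
2 1 9459/10000
3 3/2 589/625
4 2 929/1000
5 5/2 8991/10000
6 3 547/625
7 7/2 167/200
8 4 4083/5000
DF(1y) = 9459/10000 ≈ 0.945900

step 1 [0.5y] zero: DF = P = 9641/10000 ≈ 0.964100
step 2 [1y] zero: DF = P = 9459/10000 ≈ 0.945900
step 3 [1.5y] zero: DF = P = 589/625 ≈ 0.942400
step 4 [2y] bond c/2=31/800: DF=(4302117/4000000 − 31/800·(0.964100+0.945900+0.942400))/(1+31/800) = 929/1000 ≈ 0.929000
step 5 [2.5y] zero: DF = P = 8991/10000 ≈ 0.899100
step 6 [3y] bond c/2=1/200: DF=(1805957/2000000 − 1/200·(0.964100+0.945900+0.942400+0.929000+0.899100))/(1+1/200) = 547/625 ≈ 0.875200
step 7 [3.5y] bond c/2=13/400: DF=(4170791/4000000 − 13/400·(0.964100+0.945900+0.942400+0.929000+0.899100+0.875200))/(1+13/400) = 167/200 ≈ 0.835000
step 8 [4y] swap r/2=1834/72073: DF=(1 − 1834/72073·(0.964100+0.945900+0.942400+0.929000+0.899100+0.875200+0.835000))/(1+1834/72073) = 4083/5000 ≈ 0.816600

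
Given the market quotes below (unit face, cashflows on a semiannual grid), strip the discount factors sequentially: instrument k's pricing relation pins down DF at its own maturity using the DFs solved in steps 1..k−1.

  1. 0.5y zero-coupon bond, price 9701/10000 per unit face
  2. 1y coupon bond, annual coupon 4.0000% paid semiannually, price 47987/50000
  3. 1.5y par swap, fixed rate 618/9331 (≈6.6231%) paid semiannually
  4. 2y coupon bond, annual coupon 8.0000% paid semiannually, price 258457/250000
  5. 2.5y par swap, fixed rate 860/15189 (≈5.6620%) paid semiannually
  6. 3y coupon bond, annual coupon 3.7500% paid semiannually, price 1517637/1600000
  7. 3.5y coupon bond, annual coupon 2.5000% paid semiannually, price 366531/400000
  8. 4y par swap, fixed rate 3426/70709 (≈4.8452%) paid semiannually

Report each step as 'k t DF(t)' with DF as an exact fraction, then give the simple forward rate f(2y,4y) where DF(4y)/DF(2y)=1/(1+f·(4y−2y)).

1 1/2 9701/10000
2 1 9219/10000
3 3/2 9073/10000
4 2 554/625
5 5/2 871/1000
6 3 1059/1250
7 7/2 8383/10000
8 4 8287/10000
f(2y,4y) = ((554/625)/(8287/10000) − 1)/(2) = 577/16574 ≈ 3.4814%

step 1 [0.5y] zero: DF = P = 9701/10000 ≈ 0.970100
step 2 [1y] bond c/2=1/50: DF=(47987/50000 − 1/50·(0.970100))/(1+1/50) = 9219/10000 ≈ 0.921900
step 3 [1.5y] swap r/2=309/9331: DF=(1 − 309/9331·(0.970100+0.921900))/(1+309/9331) = 9073/10000 ≈ 0.907300
step 4 [2y] bond c/2=1/25: DF=(258457/250000 − 1/25·(0.970100+0.921900+0.907300))/(1+1/25) = 554/625 ≈ 0.886400
step 5 [2.5y] swap r/2=430/15189: DF=(1 − 430/15189·(0.970100+0.921900+0.907300+0.886400))/(1+430/15189) = 871/1000 ≈ 0.871000
step 6 [3y] bond c/2=3/160: DF=(1517637/1600000 − 3/160·(0.970100+0.921900+0.907300+0.886400+0.871000))/(1+3/160) = 1059/1250 ≈ 0.847200
step 7 [3.5y] bond c/2=1/80: DF=(366531/400000 − 1/80·(0.970100+0.921900+0.907300+0.886400+0.871000+0.847200))/(1+1/80) = 8383/10000 ≈ 0.838300
step 8 [4y] swap r/2=1713/70709: DF=(1 − 1713/70709·(0.970100+0.921900+0.907300+0.886400+0.871000+0.847200+0.838300))/(1+1713/70709) = 8287/10000 ≈ 0.828700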